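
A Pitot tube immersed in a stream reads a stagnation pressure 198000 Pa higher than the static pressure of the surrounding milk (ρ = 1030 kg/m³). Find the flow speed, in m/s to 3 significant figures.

Bernoulli between the free stream and the stagnation point: ½ρv² = P_stag − P_static.
v = √(2ΔP/ρ) = √(2·198000/1030) = 19.6 m/s.

19.6 m/s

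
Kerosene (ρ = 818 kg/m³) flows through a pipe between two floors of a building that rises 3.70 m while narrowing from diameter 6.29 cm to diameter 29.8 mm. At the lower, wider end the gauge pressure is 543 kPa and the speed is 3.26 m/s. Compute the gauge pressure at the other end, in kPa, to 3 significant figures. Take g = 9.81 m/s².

P₂ ≈ 431 kPa

Mass conservation (A₁v₁ = A₂v₂) gives v₂ = 3.26 × 31.1/6.97 = 14.5 m/s.
Bernoulli: P₁ + ½ρv₁² + ρg h₁ = P₂ + ½ρv₂² + ρg h₂, so P₂ = P₁ + ½ρ(v₁² − v₂²) − ρg(h₂ − h₁).
P₂ = 543000 + ½·818·(3.26² − 14.5²) − 818·9.81·(+3.70) = 543000 + (-81900) − (29700) = 431000 Pa.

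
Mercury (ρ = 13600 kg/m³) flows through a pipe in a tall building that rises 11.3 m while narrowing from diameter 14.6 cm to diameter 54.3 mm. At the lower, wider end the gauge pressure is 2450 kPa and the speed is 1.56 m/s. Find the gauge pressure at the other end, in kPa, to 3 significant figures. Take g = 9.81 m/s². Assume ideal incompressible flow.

P₂ ≈ 94.0 kPa

Mass conservation (A₁v₁ = A₂v₂) gives v₂ = 1.56 × 167/23.2 = 11.3 m/s.
Bernoulli: P₁ + ½ρv₁² + ρg h₁ = P₂ + ½ρv₂² + ρg h₂, so P₂ = P₁ + ½ρ(v₁² − v₂²) − ρg(h₂ − h₁).
P₂ = 2450000 + ½·13600·(1.56² − 11.3²) − 13600·9.81·(+11.3) = 2450000 + (-848000) − (1510000) = 94000 Pa.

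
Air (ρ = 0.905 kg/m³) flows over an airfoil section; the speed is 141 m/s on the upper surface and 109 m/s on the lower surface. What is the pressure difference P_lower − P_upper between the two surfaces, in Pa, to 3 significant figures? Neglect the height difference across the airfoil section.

Bernoulli (same height): P_lower − P_upper = ½ρ(v_upper² − v_lower²).
ΔP = ½·0.905·(141² − 109²) = 3620 Pa.

ΔP ≈ 3620 Pa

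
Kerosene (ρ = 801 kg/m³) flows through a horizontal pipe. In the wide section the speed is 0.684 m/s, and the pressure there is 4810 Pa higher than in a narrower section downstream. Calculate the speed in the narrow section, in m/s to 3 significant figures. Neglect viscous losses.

With h₁ = h₂, rearranging Bernoulli gives v₂ = √(v₁² + 2ΔP/ρ).
v₂ = √(0.684² + 2·4810/801) = √(0.468 + 12.0) = 3.53 m/s.

v₂ ≈ 3.53 m/s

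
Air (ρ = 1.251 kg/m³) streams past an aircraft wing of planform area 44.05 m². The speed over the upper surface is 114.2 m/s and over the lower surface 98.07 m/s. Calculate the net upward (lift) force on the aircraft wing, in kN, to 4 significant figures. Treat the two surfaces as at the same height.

With equal heights on the two surfaces, Bernoulli gives P_lower − P_upper = ½ρ(v_upper² − v_lower²).
ΔP = ½·1.251·(114.2² − 98.07²) = 2142 Pa.
Lift = ΔP · A = 2142 × 44.05 = 94340 N.

F ≈ 94.34 kN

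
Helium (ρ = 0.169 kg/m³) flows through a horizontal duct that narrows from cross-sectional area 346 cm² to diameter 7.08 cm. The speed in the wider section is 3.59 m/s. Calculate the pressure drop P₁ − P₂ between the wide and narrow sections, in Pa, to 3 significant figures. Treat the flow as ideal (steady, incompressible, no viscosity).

ΔP ≈ 83.0 Pa

Continuity gives A₁v₁ = A₂v₂, so v₂ = (346 cm²)/(39.4 cm²) × 3.59 m/s = 31.6 m/s.
Bernoulli (h₁ = h₂): P₁ − P₂ = ½ρ(v₂² − v₁²).
P₁ − P₂ = ½·0.169·(31.6² − 3.59²) = ½·0.169·983 = 83.0 Pa.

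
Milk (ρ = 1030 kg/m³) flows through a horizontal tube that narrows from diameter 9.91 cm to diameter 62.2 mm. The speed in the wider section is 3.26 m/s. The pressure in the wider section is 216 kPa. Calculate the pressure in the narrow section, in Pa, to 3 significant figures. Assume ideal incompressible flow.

Continuity gives A₁v₁ = A₂v₂, so v₂ = (77.1 cm²)/(30.4 cm²) × 3.26 m/s = 8.28 m/s.
With no height change, Bernoulli's equation is P₁ + ½ρv₁² = P₂ + ½ρv₂².
P₂ = P₁ − ½ρ(v₂² − v₁²) = 216000 − ½·1030·(8.28² − 3.26²) = 216000 − 29800 = 186000 Pa.

P₂ ≈ 186000 Pa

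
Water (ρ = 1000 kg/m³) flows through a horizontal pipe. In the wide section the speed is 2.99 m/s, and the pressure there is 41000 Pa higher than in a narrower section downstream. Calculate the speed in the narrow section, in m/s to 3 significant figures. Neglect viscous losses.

9.54 m/s

With h₁ = h₂, rearranging Bernoulli gives v₂ = √(v₁² + 2ΔP/ρ).
v₂ = √(2.99² + 2·41000/1000) = √(8.94 + 82.0) = 9.54 m/s.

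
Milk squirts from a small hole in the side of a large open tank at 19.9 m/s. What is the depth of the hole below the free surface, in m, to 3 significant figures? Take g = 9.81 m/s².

For a small hole in a large open tank, ½v² = gh, giving h = v²/(2g).
h = 19.9²/(2·9.81) = 396/19.62 = 20.2 m.

h = 20.2 m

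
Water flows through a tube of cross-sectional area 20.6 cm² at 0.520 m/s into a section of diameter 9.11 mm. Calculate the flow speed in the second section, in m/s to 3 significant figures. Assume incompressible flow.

v₂ = 16.4 m/s

Mass conservation (A₁v₁ = A₂v₂) gives v₂ = 0.520 × 20.6/0.652 = 16.4 m/s.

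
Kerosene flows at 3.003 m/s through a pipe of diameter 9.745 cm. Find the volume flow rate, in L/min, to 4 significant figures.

Q = A·v = 0.007459 m² × 3.003 m/s = 0.02240 m³/s.
Converting: 0.02240 m³/s × 60000 = 1344 L/min.

Q = 1344 L/min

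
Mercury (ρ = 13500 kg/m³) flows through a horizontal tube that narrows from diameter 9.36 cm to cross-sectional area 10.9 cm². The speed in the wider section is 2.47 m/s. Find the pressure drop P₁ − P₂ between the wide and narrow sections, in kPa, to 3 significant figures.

ΔP ≈ 1600 kPa

The volume flow rate is constant, so v₂ = (A₁/A₂)v₁ = (68.8/10.9)·2.47 = 15.6 m/s.
Along the horizontal streamline, P + ½ρv² is constant.
P₁ − P₂ = ½·13500·(15.6² − 2.47²) = ½·13500·237 = 1600000 Pa.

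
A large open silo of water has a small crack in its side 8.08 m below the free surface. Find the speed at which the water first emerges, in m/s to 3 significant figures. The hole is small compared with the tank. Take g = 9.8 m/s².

Bernoulli from surface to hole (P equal, v_surface ≈ 0): v = √(2gh) = √(2×9.8×8.08) = 12.6 m/s.

v = 12.6 m/s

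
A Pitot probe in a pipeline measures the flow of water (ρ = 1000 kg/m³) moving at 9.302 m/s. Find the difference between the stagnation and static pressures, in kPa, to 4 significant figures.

ΔP ≈ 43.26 kPa

Bernoulli between the free stream and the stagnation point: ½ρv² = P_stag − P_static.
ΔP = ½·1000·9.302² = 43260 Pa.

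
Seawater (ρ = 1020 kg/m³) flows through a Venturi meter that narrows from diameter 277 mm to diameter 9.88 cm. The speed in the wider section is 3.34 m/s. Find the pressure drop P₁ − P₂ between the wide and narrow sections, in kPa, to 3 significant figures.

ΔP ≈ 346 kPa

Mass conservation (A₁v₁ = A₂v₂) gives v₂ = 3.34 × 603/76.7 = 26.3 m/s.
Along the horizontal streamline, P + ½ρv² is constant.
P₁ − P₂ = ½·1020·(26.3² − 3.34²) = ½·1020·678 = 346000 Pa.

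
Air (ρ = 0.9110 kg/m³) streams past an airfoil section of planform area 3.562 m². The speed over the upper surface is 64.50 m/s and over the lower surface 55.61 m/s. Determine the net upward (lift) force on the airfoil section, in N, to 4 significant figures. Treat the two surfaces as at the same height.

From P + ½ρv² = const at equal height, P_low − P_up = ½ρ(v_up² − v_low²).
ΔP = ½·0.9110·(64.50² − 55.61²) = 486.4 Pa.
Lift = ΔP · A = 486.4 × 3.562 = 1732 N.

F = 1732 N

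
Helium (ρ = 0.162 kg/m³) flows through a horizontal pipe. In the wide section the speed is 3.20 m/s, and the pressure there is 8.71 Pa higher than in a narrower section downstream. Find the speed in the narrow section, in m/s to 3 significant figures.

v₂ ≈ 10.9 m/s

Horizontal Bernoulli: P₁ + ½ρv₁² = P₂ + ½ρv₂², so v₂² = v₁² + 2(P₁ − P₂)/ρ.
v₂ = √(3.20² + 2·8.71/0.162) = √(10.2 + 108) = 10.9 m/s.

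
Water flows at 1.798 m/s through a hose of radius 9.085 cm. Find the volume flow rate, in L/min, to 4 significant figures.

Q = A·v = 0.02593 m² × 1.798 m/s = 0.04662 m³/s.
Converting: 0.04662 m³/s × 60000 = 2797 L/min.

2797 L/min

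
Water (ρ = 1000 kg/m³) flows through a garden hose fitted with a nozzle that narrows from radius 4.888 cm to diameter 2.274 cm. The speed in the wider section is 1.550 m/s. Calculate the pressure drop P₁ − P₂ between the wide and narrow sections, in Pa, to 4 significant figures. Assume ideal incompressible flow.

The volume flow rate is constant, so v₂ = (A₁/A₂)v₁ = (75.06/4.061)·1.550 = 28.65 m/s.
The pipe is horizontal, so Bernoulli reduces to P₁ + ½ρv₁² = P₂ + ½ρv₂².
P₁ − P₂ = ½·1000·(28.65² − 1.550²) = ½·1000·818.2 = 409100 Pa.

ΔP = 409100 Pa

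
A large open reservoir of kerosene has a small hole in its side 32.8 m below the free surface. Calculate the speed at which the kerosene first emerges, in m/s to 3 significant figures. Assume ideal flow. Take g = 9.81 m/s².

With the surface at rest and both surface and jet at atmospheric pressure, Bernoulli gives ρg h = ½ρv², so v = √(2gh) = √(2·9.81·32.8) = 25.4 m/s.

v = 25.4 m/s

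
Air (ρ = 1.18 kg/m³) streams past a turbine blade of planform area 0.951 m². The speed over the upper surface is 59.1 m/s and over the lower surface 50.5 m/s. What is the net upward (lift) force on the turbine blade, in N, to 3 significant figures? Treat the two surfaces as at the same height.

F = 529 N

From P + ½ρv² = const at equal height, P_low − P_up = ½ρ(v_up² − v_low²).
ΔP = ½·1.18·(59.1² − 50.5²) = 556 Pa.
Lift = ΔP · A = 556 × 0.951 = 529 N.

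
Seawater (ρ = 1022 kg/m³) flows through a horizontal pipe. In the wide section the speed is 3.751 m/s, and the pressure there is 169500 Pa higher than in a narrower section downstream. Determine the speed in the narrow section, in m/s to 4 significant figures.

18.59 m/s

Horizontal Bernoulli: P₁ + ½ρv₁² = P₂ + ½ρv₂², so v₂² = v₁² + 2(P₁ − P₂)/ρ.
v₂ = √(3.751² + 2·169500/1022) = √(14.07 + 331.7) = 18.59 m/s.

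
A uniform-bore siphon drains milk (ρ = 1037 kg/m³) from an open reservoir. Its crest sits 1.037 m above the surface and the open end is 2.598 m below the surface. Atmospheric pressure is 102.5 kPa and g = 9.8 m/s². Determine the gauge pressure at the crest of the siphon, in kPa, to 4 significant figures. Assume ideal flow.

P_gauge ≈ -36.94 kPa

The outlet speed comes from Torricelli: v = √(2g·2.598) = 7.136 m/s.
The bore is uniform, so the speed at the crest is the same v. Bernoulli surface→crest: P_atm = P_top + ½ρv² + ρg·h_top.
P_top = 102500 − ½·1037·7.136² − 1037·9.8·1.037 = 65560 Pa. So P_gauge = P_top − P_atm = -36940 Pa.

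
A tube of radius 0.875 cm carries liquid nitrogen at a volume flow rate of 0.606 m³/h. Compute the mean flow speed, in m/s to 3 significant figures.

Q = 0.606 m³/h = 0.000168 m³/s.
v = Q/A = 0.000168 / 0.000241 = 0.700 m/s.

v ≈ 0.700 m/s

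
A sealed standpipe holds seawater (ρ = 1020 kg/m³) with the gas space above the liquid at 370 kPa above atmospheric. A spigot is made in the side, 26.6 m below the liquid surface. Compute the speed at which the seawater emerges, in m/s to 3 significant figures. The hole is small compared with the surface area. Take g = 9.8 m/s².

Take point 1 at the surface (v₁ ≈ 0) and point 2 at the hole (at atmospheric pressure). Bernoulli: P₁ + ρg h = P_atm + ½ρv₂².
With P₁ − P_atm = 370000 Pa, v₂ = √(2gh + 2ΔP/ρ) = √(2·9.8·26.6 + 2·370000/1020) = 35.3 m/s.

v = 35.3 m/s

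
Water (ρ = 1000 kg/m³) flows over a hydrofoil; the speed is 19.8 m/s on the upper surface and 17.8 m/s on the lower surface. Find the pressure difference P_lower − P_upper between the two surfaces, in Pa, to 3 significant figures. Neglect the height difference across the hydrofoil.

Bernoulli (same height): P_lower − P_upper = ½ρ(v_upper² − v_lower²).
ΔP = ½·1000·(19.8² − 17.8²) = 37600 Pa.

ΔP ≈ 37600 Pa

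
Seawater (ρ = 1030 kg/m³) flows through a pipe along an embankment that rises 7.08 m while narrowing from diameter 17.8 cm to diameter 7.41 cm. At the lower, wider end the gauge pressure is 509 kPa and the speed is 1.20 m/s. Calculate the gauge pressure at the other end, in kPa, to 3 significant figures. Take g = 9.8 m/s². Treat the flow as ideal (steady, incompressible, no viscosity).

P₂ = 414 kPa

Continuity gives A₁v₁ = A₂v₂, so v₂ = (249 cm²)/(43.1 cm²) × 1.20 m/s = 6.92 m/s.
Bernoulli: P₁ + ½ρv₁² + ρg h₁ = P₂ + ½ρv₂² + ρg h₂, so P₂ = P₁ + ½ρ(v₁² − v₂²) − ρg(h₂ − h₁).
P₂ = 509000 + ½·1030·(1.20² − 6.92²) − 1030·9.8·(+7.08) = 509000 + (-24000) − (71500) = 414000 Pa.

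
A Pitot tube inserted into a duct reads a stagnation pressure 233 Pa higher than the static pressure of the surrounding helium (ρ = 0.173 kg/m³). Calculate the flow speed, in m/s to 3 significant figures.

v = 51.9 m/s

The dynamic pressure equals the rise in static pressure at the stagnation point: ΔP = ½ρv².
v = √(2ΔP/ρ) = √(2·233/0.173) = 51.9 m/s.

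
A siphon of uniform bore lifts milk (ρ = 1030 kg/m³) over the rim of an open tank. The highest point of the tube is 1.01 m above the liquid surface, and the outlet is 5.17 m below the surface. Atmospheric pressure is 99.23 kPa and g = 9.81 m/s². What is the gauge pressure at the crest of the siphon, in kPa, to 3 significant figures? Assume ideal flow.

-62.4 kPa

The outlet speed comes from Torricelli: v = √(2g·5.17) = 10.1 m/s.
The bore is uniform, so the speed at the crest is the same v. Bernoulli surface→crest: P_atm = P_top + ½ρv² + ρg·h_top.
P_top = 99230 − ½·1030·10.1² − 1030·9.81·1.01 = 36800 Pa. So P_gauge = P_top − P_atm = -62400 Pa.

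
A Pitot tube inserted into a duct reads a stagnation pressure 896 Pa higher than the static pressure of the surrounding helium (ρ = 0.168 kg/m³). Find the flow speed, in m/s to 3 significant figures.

v ≈ 103 m/s

The dynamic pressure equals the rise in static pressure at the stagnation point: ΔP = ½ρv².
v = √(2ΔP/ρ) = √(2·896/0.168) = 103 m/s.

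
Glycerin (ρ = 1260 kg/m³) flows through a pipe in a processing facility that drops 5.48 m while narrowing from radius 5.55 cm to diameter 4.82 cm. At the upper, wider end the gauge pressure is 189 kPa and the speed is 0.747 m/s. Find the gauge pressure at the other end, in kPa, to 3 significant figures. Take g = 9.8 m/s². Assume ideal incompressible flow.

P₂ ≈ 247 kPa

Mass conservation (A₁v₁ = A₂v₂) gives v₂ = 0.747 × 96.8/18.2 = 3.96 m/s.
Bernoulli: P₁ + ½ρv₁² + ρg h₁ = P₂ + ½ρv₂² + ρg h₂, so P₂ = P₁ + ½ρ(v₁² − v₂²) − ρg(h₂ − h₁).
P₂ = 189000 + ½·1260·(0.747² − 3.96²) − 1260·9.8·(−5.48) = 189000 + (-9540) − (-67700) = 247000 Pa.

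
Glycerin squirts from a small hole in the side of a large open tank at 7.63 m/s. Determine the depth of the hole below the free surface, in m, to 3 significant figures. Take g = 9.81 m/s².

h = 2.97 m

Inverting v = √(2gh) gives h = v² / 2g.
h = 7.63²/(2·9.81) = 58.2/19.62 = 2.97 m.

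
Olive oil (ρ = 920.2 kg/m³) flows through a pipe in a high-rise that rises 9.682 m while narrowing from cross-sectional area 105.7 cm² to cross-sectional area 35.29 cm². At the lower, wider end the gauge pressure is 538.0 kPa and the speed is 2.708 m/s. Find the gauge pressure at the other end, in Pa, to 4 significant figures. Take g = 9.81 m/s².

Mass conservation (A₁v₁ = A₂v₂) gives v₂ = 2.708 × 105.7/35.29 = 8.111 m/s.
Bernoulli: P₁ + ½ρv₁² + ρg h₁ = P₂ + ½ρv₂² + ρg h₂, so P₂ = P₁ + ½ρ(v₁² − v₂²) − ρg(h₂ − h₁).
P₂ = 538000 + ½·920.2·(2.708² − 8.111²) − 920.2·9.81·(+9.682) = 538000 + (-26890) − (87400) = 423700 Pa.

P₂ = 423700 Pa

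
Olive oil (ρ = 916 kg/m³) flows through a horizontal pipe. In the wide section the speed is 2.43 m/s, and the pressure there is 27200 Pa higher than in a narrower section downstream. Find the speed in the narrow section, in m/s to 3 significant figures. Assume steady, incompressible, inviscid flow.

Along the level pipe P + ½ρv² is conserved, hence v₂² = v₁² + 2(P₁ − P₂)/ρ.
v₂ = √(2.43² + 2·27200/916) = √(5.90 + 59.4) = 8.08 m/s.

v₂ ≈ 8.08 m/s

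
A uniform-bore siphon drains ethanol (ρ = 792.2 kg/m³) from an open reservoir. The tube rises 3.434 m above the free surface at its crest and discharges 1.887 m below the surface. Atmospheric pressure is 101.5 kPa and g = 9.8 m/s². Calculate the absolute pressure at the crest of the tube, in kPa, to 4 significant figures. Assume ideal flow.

The outlet speed comes from Torricelli: v = √(2g·1.887) = 6.082 m/s.
With constant cross-section the crest speed equals v; applying Bernoulli from the surface up to the crest, P_top = P_atm − ½ρv² − ρg·h_top.
P_top = 101500 − ½·792.2·6.082² − 792.2·9.8·3.434 = 60190 Pa.

P_top = 60.19 kPa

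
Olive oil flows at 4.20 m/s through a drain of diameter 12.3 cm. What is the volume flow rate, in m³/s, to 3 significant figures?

Q = A·v = 0.0119 m² × 4.20 m/s = 0.0499 m³/s.

Q = 0.0499 m³/s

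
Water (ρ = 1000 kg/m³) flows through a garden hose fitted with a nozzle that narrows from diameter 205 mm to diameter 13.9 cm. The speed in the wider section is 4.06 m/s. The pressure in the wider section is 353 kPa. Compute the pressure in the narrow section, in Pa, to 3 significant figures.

P₂ ≈ 322000 Pa

Mass conservation (A₁v₁ = A₂v₂) gives v₂ = 4.06 × 330/152 = 8.83 m/s.
The pipe is horizontal, so Bernoulli reduces to P₁ + ½ρv₁² = P₂ + ½ρv₂².
P₂ = P₁ − ½ρ(v₂² − v₁²) = 353000 − ½·1000·(8.83² − 4.06²) = 353000 − 30800 = 322000 Pa.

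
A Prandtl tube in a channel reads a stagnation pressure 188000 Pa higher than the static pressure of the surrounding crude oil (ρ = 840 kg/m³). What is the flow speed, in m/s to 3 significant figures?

The dynamic pressure equals the rise in static pressure at the stagnation point: ΔP = ½ρv².
v = √(2ΔP/ρ) = √(2·188000/840) = 21.2 m/s.

v = 21.2 m/s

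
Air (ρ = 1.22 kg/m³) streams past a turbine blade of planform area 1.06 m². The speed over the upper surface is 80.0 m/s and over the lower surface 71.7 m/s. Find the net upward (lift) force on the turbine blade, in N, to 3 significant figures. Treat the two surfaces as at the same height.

With equal heights on the two surfaces, Bernoulli gives P_lower − P_upper = ½ρ(v_upper² − v_lower²).
ΔP = ½·1.22·(80.0² − 71.7²) = 768 Pa.
Lift = ΔP · A = 768 × 1.06 = 814 N.

814 N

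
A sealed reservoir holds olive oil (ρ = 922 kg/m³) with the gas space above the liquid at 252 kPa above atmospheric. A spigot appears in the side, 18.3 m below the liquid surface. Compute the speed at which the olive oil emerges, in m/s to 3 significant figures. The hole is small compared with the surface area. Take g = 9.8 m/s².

v ≈ 30.1 m/s

Take point 1 at the surface (v₁ ≈ 0) and point 2 at the hole (at atmospheric pressure). Bernoulli: P₁ + ρg h = P_atm + ½ρv₂².
With P₁ − P_atm = 252000 Pa, v₂ = √(2gh + 2ΔP/ρ) = √(2·9.8·18.3 + 2·252000/922) = 30.1 m/s.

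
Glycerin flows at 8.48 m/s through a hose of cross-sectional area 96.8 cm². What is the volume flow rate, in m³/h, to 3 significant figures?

Q = A·v = 0.00968 m² × 8.48 m/s = 0.0821 m³/s.
Converting: 0.0821 m³/s × 3600 = 296 m³/h.

296 m³/h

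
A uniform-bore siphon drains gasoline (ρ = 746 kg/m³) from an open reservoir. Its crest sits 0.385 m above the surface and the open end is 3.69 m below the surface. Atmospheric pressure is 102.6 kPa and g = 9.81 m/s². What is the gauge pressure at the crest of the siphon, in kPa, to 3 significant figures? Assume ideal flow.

P_gauge ≈ -29.8 kPa

Bernoulli surface→outlet gives ½v² = g·h_out, so v = √(2·9.81·3.69) = 8.51 m/s.
With constant cross-section the crest speed equals v; applying Bernoulli from the surface up to the crest, P_top = P_atm − ½ρv² − ρg·h_top.
P_top = 102600 − ½·746·8.51² − 746·9.81·0.385 = 72800 Pa. So P_gauge = P_top − P_atm = -29800 Pa.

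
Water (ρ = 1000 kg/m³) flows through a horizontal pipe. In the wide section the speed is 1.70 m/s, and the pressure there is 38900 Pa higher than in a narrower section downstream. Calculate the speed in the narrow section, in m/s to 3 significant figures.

v₂ ≈ 8.98 m/s

With h₁ = h₂, rearranging Bernoulli gives v₂ = √(v₁² + 2ΔP/ρ).
v₂ = √(1.70² + 2·38900/1000) = √(2.89 + 77.8) = 8.98 m/s.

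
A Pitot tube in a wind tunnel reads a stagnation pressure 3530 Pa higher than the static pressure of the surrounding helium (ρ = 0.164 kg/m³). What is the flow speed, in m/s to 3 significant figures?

v ≈ 207 m/s

The dynamic pressure equals the rise in static pressure at the stagnation point: ΔP = ½ρv².
v = √(2ΔP/ρ) = √(2·3530/0.164) = 207 m/s.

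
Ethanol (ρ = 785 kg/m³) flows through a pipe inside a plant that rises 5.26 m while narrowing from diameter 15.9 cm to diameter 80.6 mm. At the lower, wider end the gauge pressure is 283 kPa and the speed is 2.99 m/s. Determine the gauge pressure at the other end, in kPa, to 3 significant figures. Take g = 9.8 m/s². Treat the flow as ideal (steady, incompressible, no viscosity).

P₂ ≈ 193 kPa

The volume flow rate is constant, so v₂ = (A₁/A₂)v₁ = (199/51.0)·2.99 = 11.6 m/s.
Bernoulli: P₁ + ½ρv₁² + ρg h₁ = P₂ + ½ρv₂² + ρg h₂, so P₂ = P₁ + ½ρ(v₁² − v₂²) − ρg(h₂ − h₁).
P₂ = 283000 + ½·785·(2.99² − 11.6²) − 785·9.8·(+5.26) = 283000 + (-49600) − (40500) = 193000 Pa.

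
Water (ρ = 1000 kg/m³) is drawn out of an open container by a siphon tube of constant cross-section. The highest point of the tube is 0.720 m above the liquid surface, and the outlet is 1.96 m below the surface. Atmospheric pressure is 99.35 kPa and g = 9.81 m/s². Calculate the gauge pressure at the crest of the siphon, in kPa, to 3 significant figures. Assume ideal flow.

The outlet speed comes from Torricelli: v = √(2g·1.96) = 6.20 m/s.
The bore is uniform, so the speed at the crest is the same v. Bernoulli surface→crest: P_atm = P_top + ½ρv² + ρg·h_top.
P_top = 99350 − ½·1000·6.20² − 1000·9.81·0.720 = 73100 Pa. So P_gauge = P_top − P_atm = -26300 Pa.

P_gauge = -26.3 kPa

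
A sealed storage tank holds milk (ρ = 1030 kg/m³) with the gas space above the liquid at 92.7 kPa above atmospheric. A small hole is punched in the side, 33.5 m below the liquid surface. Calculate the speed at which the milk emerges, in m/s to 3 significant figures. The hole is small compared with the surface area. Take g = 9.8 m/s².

Take point 1 at the surface (v₁ ≈ 0) and point 2 at the hole (at atmospheric pressure). Bernoulli: P₁ + ρg h = P_atm + ½ρv₂².
With P₁ − P_atm = 92700 Pa, v₂ = √(2gh + 2ΔP/ρ) = √(2·9.8·33.5 + 2·92700/1030) = 28.9 m/s.

28.9 m/s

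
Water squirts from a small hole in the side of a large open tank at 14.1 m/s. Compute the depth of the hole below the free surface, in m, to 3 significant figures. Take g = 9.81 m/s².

h = 10.1 m

For a small hole in a large open tank, ½v² = gh, giving h = v²/(2g).
h = 14.1²/(2·9.81) = 199/19.62 = 10.1 m.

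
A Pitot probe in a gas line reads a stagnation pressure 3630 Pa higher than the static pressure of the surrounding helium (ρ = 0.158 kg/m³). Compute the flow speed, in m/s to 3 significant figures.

Bernoulli between the free stream and the stagnation point: ½ρv² = P_stag − P_static.
v = √(2ΔP/ρ) = √(2·3630/0.158) = 214 m/s.

v ≈ 214 m/s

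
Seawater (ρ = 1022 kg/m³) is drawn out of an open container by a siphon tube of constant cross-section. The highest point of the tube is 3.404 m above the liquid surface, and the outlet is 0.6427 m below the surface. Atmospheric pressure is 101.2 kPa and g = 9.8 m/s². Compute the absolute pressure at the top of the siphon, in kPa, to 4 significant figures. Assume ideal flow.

Bernoulli surface→outlet gives ½v² = g·h_out, so v = √(2·9.8·0.6427) = 3.549 m/s.
Continuity keeps v the same throughout the tube; from surface to crest, P_atm + 0 = P_top + ½ρv² + ρg·h_top.
P_top = 101200 − ½·1022·3.549² − 1022·9.8·3.404 = 60670 Pa.

P_top ≈ 60.67 kPa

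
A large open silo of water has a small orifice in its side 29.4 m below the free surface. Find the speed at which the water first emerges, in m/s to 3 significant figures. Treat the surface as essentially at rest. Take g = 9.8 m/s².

With the surface at rest and both surface and jet at atmospheric pressure, Bernoulli gives ρg h = ½ρv², so v = √(2gh) = √(2·9.8·29.4) = 24.0 m/s.

v ≈ 24.0 m/s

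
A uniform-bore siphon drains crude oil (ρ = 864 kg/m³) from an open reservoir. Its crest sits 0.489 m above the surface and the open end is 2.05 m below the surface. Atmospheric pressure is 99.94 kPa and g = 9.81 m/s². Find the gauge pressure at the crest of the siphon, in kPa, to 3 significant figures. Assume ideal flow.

The outlet speed comes from Torricelli: v = √(2g·2.05) = 6.34 m/s.
The bore is uniform, so the speed at the crest is the same v. Bernoulli surface→crest: P_atm = P_top + ½ρv² + ρg·h_top.
P_top = 99940 − ½·864·6.34² − 864·9.81·0.489 = 78400 Pa. So P_gauge = P_top − P_atm = -21500 Pa.

P_gauge ≈ -21.5 kPa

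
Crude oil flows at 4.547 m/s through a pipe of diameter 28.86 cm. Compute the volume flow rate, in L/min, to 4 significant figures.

Q = A·v = 0.06542 m² × 4.547 m/s = 0.2974 m³/s.
Converting: 0.2974 m³/s × 60000 = 17850 L/min.

17850 L/min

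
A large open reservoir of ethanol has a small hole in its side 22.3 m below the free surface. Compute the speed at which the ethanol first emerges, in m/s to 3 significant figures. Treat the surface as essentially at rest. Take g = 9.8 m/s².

v = 20.9 m/s

Bernoulli from surface to hole (P equal, v_surface ≈ 0): v = √(2gh) = √(2×9.8×22.3) = 20.9 m/s.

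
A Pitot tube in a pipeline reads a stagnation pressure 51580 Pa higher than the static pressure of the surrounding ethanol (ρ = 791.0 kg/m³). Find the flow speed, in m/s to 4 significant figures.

At the stagnation point the flow is brought to rest, so Bernoulli gives P_stag − P_static = ½ρv².
v = √(2ΔP/ρ) = √(2·51580/791.0) = 11.42 m/s.

v ≈ 11.42 m/s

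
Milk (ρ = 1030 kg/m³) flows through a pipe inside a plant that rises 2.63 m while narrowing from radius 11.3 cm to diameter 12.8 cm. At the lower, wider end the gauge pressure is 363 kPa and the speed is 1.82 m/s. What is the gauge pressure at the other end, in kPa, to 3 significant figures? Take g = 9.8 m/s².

Continuity gives A₁v₁ = A₂v₂, so v₂ = (401 cm²)/(129 cm²) × 1.82 m/s = 5.67 m/s.
Energy conservation along the streamline gives P₂ = P₁ − ½ρ(v₂² − v₁²) − ρg(h₂ − h₁).
P₂ = 363000 + ½·1030·(1.82² − 5.67²) − 1030·9.8·(+2.63) = 363000 + (-14900) − (26500) = 322000 Pa.

P₂ ≈ 322 kPa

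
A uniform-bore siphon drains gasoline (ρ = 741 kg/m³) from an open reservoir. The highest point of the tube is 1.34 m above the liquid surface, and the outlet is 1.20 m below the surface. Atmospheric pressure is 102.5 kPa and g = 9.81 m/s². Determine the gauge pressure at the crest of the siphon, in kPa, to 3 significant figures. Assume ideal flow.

Bernoulli surface→outlet gives ½v² = g·h_out, so v = √(2·9.81·1.20) = 4.85 m/s.
With constant cross-section the crest speed equals v; applying Bernoulli from the surface up to the crest, P_top = P_atm − ½ρv² − ρg·h_top.
P_top = 102500 − ½·741·4.85² − 741·9.81·1.34 = 84000 Pa. So P_gauge = P_top − P_atm = -18500 Pa.

-18.5 kPa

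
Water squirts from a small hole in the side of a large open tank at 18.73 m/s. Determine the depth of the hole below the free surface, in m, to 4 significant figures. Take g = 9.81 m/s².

h ≈ 17.88 m

For a small hole in a large open tank, ½v² = gh, giving h = v²/(2g).
h = 18.73²/(2·9.81) = 350.8/19.62 = 17.88 m.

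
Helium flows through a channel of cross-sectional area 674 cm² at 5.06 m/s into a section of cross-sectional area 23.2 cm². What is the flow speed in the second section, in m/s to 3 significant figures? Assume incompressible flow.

v₂ = 147 m/s

Continuity gives A₁v₁ = A₂v₂, so v₂ = (674 cm²)/(23.2 cm²) × 5.06 m/s = 147 m/s.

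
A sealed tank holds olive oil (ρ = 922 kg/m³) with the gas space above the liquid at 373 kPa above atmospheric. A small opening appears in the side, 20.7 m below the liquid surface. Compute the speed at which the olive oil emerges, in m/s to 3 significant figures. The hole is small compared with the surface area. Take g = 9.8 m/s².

v = 34.9 m/s

Take point 1 at the surface (v₁ ≈ 0) and point 2 at the hole (at atmospheric pressure). Bernoulli: P₁ + ρg h = P_atm + ½ρv₂².
With P₁ − P_atm = 373000 Pa, v₂ = √(2gh + 2ΔP/ρ) = √(2·9.8·20.7 + 2·373000/922) = 34.9 m/s.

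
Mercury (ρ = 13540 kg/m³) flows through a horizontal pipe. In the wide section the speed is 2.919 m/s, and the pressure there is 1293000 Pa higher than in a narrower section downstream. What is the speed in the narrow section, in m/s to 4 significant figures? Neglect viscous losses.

v₂ ≈ 14.12 m/s

With h₁ = h₂, rearranging Bernoulli gives v₂ = √(v₁² + 2ΔP/ρ).
v₂ = √(2.919² + 2·1293000/13540) = √(8.521 + 191.0) = 14.12 m/s.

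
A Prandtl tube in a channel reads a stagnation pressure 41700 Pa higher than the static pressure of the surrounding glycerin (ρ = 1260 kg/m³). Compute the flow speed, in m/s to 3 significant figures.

v = 8.14 m/s

At the stagnation point the flow is brought to rest, so Bernoulli gives P_stag − P_static = ½ρv².
v = √(2ΔP/ρ) = √(2·41700/1260) = 8.14 m/s.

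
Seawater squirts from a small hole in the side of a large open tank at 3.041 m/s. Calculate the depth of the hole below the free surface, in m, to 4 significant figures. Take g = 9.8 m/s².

Torricelli: v = √(2gh), so h = v²/(2g).
h = 3.041²/(2·9.8) = 9.248/19.60 = 0.4718 m.

0.4718 m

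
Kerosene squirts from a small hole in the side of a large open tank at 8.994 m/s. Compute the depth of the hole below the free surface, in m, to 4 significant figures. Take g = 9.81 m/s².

4.123 m

For a small hole in a large open tank, ½v² = gh, giving h = v²/(2g).
h = 8.994²/(2·9.81) = 80.89/19.62 = 4.123 m.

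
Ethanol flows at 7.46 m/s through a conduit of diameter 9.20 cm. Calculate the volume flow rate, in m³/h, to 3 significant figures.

179 m³/h

Q = A·v = 0.00665 m² × 7.46 m/s = 0.0496 m³/s.
Converting: 0.0496 m³/s × 3600 = 179 m³/h.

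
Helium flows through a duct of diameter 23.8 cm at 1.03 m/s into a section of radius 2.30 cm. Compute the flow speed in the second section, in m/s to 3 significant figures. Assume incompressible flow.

Continuity gives A₁v₁ = A₂v₂, so v₂ = (445 cm²)/(16.6 cm²) × 1.03 m/s = 27.6 m/s.

v₂ = 27.6 m/s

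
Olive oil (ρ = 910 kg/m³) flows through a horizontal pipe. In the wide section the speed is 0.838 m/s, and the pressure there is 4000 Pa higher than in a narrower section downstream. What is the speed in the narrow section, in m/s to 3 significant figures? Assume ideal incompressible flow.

Along the level pipe P + ½ρv² is conserved, hence v₂² = v₁² + 2(P₁ − P₂)/ρ.
v₂ = √(0.838² + 2·4000/910) = √(0.702 + 8.79) = 3.08 m/s.

v₂ ≈ 3.08 m/s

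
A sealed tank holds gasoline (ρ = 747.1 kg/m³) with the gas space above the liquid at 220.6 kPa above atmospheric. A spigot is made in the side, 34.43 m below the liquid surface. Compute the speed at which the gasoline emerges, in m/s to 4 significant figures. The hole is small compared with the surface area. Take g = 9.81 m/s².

v ≈ 35.58 m/s

Take point 1 at the surface (v₁ ≈ 0) and point 2 at the hole (at atmospheric pressure). Bernoulli: P₁ + ρg h = P_atm + ½ρv₂².
With P₁ − P_atm = 220600 Pa, v₂ = √(2gh + 2ΔP/ρ) = √(2·9.81·34.43 + 2·220600/747.1) = 35.58 m/s.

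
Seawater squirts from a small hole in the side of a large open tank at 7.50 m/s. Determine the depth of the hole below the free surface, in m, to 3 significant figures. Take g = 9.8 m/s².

Inverting v = √(2gh) gives h = v² / 2g.
h = 7.50²/(2·9.8) = 56.2/19.60 = 2.87 m.

h ≈ 2.87 m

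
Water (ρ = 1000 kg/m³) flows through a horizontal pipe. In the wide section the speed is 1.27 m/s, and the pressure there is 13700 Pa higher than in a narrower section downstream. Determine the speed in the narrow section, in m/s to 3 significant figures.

v₂ ≈ 5.39 m/s

Horizontal Bernoulli: P₁ + ½ρv₁² = P₂ + ½ρv₂², so v₂² = v₁² + 2(P₁ − P₂)/ρ.
v₂ = √(1.27² + 2·13700/1000) = √(1.61 + 27.4) = 5.39 m/s.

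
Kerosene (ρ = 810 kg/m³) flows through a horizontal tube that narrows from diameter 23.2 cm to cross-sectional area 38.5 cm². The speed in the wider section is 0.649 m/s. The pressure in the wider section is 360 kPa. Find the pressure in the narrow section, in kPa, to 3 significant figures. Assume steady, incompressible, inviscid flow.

P₂ ≈ 340 kPa

Mass conservation (A₁v₁ = A₂v₂) gives v₂ = 0.649 × 423/38.5 = 7.13 m/s.
Along the horizontal streamline, P + ½ρv² is constant.
P₂ = P₁ − ½ρ(v₂² − v₁²) = 360000 − ½·810·(7.13² − 0.649²) = 360000 − 20400 = 340000 Pa.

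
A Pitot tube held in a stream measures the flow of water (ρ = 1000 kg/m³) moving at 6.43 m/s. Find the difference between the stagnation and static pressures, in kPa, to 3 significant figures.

At the stagnation point the flow is brought to rest, so Bernoulli gives P_stag − P_static = ½ρv².
ΔP = ½·1000·6.43² = 20700 Pa.

ΔP ≈ 20.7 kPa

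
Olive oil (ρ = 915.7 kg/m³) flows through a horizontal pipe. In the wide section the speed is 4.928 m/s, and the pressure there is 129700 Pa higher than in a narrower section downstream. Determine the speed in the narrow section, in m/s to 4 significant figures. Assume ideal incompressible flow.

v₂ ≈ 17.54 m/s

With h₁ = h₂, rearranging Bernoulli gives v₂ = √(v₁² + 2ΔP/ρ).
v₂ = √(4.928² + 2·129700/915.7) = √(24.29 + 283.3) = 17.54 m/s.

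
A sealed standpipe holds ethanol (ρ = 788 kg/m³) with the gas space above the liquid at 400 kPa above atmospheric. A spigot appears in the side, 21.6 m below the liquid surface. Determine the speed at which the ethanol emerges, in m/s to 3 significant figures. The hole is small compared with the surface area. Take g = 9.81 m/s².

Take point 1 at the surface (v₁ ≈ 0) and point 2 at the hole (at atmospheric pressure). Bernoulli: P₁ + ρg h = P_atm + ½ρv₂².
With P₁ − P_atm = 400000 Pa, v₂ = √(2gh + 2ΔP/ρ) = √(2·9.81·21.6 + 2·400000/788) = 37.9 m/s.

37.9 m/s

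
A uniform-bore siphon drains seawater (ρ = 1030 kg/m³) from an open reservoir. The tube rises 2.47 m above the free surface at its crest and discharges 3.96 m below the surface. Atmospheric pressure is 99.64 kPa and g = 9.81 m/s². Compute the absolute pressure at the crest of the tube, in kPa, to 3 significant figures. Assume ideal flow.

From the surface to the outlet (both open to atmosphere, surface at rest): v = √(2g·h_out) = √(2·9.81·3.96) = 8.81 m/s.
With constant cross-section the crest speed equals v; applying Bernoulli from the surface up to the crest, P_top = P_atm − ½ρv² − ρg·h_top.
P_top = 99640 − ½·1030·8.81² − 1030·9.81·2.47 = 34700 Pa.

P_top = 34.7 kPa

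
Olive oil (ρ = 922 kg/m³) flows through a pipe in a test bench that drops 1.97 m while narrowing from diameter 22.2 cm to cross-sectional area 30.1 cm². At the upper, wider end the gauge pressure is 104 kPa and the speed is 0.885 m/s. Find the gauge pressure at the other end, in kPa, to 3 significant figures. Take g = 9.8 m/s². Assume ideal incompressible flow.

Continuity gives A₁v₁ = A₂v₂, so v₂ = (387 cm²)/(30.1 cm²) × 0.885 m/s = 11.4 m/s.
Bernoulli: P₁ + ½ρv₁² + ρg h₁ = P₂ + ½ρv₂² + ρg h₂, so P₂ = P₁ + ½ρ(v₁² − v₂²) − ρg(h₂ − h₁).
P₂ = 104000 + ½·922·(0.885² − 11.4²) − 922·9.8·(−1.97) = 104000 + (-59300) − (-17800) = 62500 Pa.

P₂ ≈ 62.5 kPa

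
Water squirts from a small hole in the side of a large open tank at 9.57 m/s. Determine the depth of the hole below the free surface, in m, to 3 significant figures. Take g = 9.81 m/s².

For a small hole in a large open tank, ½v² = gh, giving h = v²/(2g).
h = 9.57²/(2·9.81) = 91.6/19.62 = 4.67 m.

4.67 m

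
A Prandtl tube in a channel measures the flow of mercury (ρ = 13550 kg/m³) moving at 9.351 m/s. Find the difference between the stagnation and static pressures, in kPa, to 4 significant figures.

ΔP ≈ 592.4 kPa

Bernoulli between the free stream and the stagnation point: ½ρv² = P_stag − P_static.
ΔP = ½·13550·9.351² = 592400 Pa.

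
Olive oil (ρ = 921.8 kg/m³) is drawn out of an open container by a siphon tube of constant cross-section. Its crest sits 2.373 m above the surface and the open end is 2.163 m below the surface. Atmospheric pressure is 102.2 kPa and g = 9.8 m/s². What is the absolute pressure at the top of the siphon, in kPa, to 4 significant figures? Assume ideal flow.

The outlet speed comes from Torricelli: v = √(2g·2.163) = 6.511 m/s.
With constant cross-section the crest speed equals v; applying Bernoulli from the surface up to the crest, P_top = P_atm − ½ρv² − ρg·h_top.
P_top = 102200 − ½·921.8·6.511² − 921.8·9.8·2.373 = 61220 Pa.

61.22 kPa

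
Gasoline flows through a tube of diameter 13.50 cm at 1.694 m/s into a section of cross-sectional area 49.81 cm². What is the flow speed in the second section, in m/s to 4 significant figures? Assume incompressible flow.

v₂ ≈ 4.868 m/s

By continuity, v₂ = v₁·A₁/A₂ = 1.694·(143.1/49.81) = 4.868 m/s.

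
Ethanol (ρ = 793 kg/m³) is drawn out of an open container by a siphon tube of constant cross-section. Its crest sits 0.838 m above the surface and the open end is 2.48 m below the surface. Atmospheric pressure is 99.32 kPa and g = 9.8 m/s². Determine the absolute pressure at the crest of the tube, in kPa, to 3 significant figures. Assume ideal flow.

P_top = 73.5 kPa

Bernoulli surface→outlet gives ½v² = g·h_out, so v = √(2·9.8·2.48) = 6.97 m/s.
With constant cross-section the crest speed equals v; applying Bernoulli from the surface up to the crest, P_top = P_atm − ½ρv² − ρg·h_top.
P_top = 99320 − ½·793·6.97² − 793·9.8·0.838 = 73500 Pa.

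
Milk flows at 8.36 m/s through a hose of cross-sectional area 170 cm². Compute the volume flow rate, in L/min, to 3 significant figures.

Q = A·v = 0.0170 m² × 8.36 m/s = 0.142 m³/s.
Converting: 0.142 m³/s × 60000 = 8530 L/min.

8530 L/min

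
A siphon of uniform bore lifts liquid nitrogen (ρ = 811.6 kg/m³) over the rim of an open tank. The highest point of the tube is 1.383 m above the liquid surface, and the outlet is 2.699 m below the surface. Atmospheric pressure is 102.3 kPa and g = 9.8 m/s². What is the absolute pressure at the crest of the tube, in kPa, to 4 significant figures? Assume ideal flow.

69.83 kPa

Bernoulli surface→outlet gives ½v² = g·h_out, so v = √(2·9.8·2.699) = 7.273 m/s.
Continuity keeps v the same throughout the tube; from surface to crest, P_atm + 0 = P_top + ½ρv² + ρg·h_top.
P_top = 102300 − ½·811.6·7.273² − 811.6·9.8·1.383 = 69830 Pa.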